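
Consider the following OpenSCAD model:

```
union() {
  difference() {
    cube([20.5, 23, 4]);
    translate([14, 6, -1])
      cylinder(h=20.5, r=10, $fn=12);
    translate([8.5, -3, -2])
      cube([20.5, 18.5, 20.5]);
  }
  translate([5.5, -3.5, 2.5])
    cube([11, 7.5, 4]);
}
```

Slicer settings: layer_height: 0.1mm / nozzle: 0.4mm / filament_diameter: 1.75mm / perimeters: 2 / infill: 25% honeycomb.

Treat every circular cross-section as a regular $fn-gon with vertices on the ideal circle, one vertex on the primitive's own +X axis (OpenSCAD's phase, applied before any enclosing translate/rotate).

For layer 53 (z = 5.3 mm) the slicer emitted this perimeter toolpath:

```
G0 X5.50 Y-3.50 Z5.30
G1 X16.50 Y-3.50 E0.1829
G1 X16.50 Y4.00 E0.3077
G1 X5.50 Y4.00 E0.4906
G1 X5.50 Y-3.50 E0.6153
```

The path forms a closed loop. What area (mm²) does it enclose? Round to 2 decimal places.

Apply the shoelace formula to the sequence of (X, Y) vertices; enclosed area = 82.50 mm².

82.50 mm²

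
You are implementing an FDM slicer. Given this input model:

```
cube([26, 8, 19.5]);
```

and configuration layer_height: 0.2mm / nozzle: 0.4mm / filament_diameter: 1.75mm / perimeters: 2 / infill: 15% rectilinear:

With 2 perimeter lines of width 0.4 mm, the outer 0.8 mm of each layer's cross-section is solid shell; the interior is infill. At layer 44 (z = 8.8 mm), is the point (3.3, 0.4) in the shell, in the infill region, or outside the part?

At z = 8.8 mm: the cube (footprint 26×8) is included at this height. Overall, the cross-section is a single solid region. The nearest boundary edge runs (0.00, 0.00)→(26.00, 0.00); distance from the point to it = 0.40 mm. The point is inside the cross-section, 0.40 mm from the nearest boundary — within the 0.8 mm shell band (2 × 0.4).

shell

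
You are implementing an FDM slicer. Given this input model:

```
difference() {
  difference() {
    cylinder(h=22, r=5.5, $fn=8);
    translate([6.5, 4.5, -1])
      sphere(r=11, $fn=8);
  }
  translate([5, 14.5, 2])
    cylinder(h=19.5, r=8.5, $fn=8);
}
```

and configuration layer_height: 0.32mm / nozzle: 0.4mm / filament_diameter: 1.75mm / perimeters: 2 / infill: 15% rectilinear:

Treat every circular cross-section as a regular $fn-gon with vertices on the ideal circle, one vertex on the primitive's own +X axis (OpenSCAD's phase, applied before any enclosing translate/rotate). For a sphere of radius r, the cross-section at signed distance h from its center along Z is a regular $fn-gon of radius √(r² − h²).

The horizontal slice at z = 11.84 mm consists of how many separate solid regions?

At z = 11.84 mm: the r=5.5 cylinder contributes a regular 8-gon of circumradius 5.5; the sphere at (6.5, 4.5) does not reach this height (|z−center|=12.840 > r=11); Taking the first minus the rest: none of the subtracted shapes is present at this height, so the r=5.5 cylinder is unchanged — 1 connected region; the r=8.5 cylinder at (5, 14.5) contributes a regular 8-gon of circumradius 8.5; Taking the first minus the rest: starting from the result so far, the r=8.5 cylinder at (5, 14.5) misses the remaining region (no effect) — 1 connected region. The result has 1 disconnected region.

1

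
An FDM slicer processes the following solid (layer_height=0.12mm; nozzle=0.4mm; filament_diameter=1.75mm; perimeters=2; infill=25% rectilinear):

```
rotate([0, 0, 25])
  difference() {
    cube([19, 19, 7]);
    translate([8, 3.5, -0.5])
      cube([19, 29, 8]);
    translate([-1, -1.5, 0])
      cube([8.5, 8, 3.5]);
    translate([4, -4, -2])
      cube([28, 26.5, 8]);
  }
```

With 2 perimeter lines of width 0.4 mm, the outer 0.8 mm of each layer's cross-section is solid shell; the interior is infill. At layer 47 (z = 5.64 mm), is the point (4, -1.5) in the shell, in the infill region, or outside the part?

outside

At z = 5.64 mm: the cube is present — its section is the full 19×19 rectangle; the cube at (8, 3.5) is present — its section is the full 19×29 rectangle; the cube at (-1, -1.5) is not intersected at this z (z outside [0, 3.5]); the 28×26.5 cube at (4, -4) contributes its full rectangle; After the difference (first − rest): starting from the 19×19 cube, the 19×29 cube at (8, 3.5) partially overlaps it — only the 170.50 mm² overlap (of its 551.00 mm²) is removed, clipping the outline; the 28×26.5 cube at (4, -4) partially overlaps it — only the 114.50 mm² overlap (of its 742.00 mm²) is removed, clipping the outline — 1 connected region; (rotated 25° about Z; rotation is an isometry so areas/perimeters/island counts are preserved). Overall, the cross-section is a single solid region. Undo the 25° rotation: the query point maps to (2.991, -3.050) in the un-rotated model frame. The nearest boundary edge runs (4.00, 0.00)→(0.00, 0.00); distance from the point to it = 3.05 mm. The point is not inside any of the regions above, so it lies outside the cross-section (3.05 mm from the nearest boundary).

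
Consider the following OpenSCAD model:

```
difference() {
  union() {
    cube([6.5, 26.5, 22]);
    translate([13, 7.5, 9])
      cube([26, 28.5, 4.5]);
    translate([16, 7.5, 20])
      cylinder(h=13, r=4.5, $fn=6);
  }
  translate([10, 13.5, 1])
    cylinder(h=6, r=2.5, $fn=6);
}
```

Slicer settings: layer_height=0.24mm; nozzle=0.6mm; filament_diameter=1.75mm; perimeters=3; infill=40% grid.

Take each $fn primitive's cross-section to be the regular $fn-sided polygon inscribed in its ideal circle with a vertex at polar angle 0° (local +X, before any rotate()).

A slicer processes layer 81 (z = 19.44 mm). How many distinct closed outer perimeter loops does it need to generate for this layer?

At z = 19.44 mm: the cube (footprint 6.5×26.5) is included at this height; the cube at (13, 7.5) is absent (z outside [9, 13.5]); the cylinder at (16, 7.5) does not reach this height (z outside [20, 33]); Combining (union): only the 6.5×26.5 cube is present, so the union is just that shape — 1 connected region; the cylinder at (10, 13.5) is absent (z outside [1, 7]); After the difference (first − rest): none of the subtracted shapes is present at this height, so the result so far is unchanged — 1 connected region. The result has 1 disconnected region.

1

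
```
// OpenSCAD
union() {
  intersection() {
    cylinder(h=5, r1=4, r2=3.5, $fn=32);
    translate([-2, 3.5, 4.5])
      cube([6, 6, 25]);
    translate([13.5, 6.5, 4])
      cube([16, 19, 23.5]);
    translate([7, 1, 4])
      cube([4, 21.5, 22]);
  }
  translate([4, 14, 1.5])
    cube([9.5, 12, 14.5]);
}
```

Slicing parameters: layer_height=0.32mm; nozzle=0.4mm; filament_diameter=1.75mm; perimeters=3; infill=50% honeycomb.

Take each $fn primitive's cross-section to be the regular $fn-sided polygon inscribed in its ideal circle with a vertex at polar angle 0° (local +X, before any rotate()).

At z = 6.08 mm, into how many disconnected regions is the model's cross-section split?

1

At z = 6.08 mm: the cone does not reach this height (z outside [0, 5]); the cube at (-2, 3.5) is present — its section is the full 6×6 rectangle; the cube at (13.5, 6.5) (footprint 16×19) is included at this height; the cube at (7, 1) is present — its section is the full 4×21.5 rectangle; Taking the intersection: at least one operand is absent at this height, so nothing remains; the 9.5×12 cube at (4, 14) contributes its full rectangle; Merging all regions: only the 9.5×12 cube at (4, 14) is present, so the union is just that shape — 1 connected region. The result has 1 disconnected region.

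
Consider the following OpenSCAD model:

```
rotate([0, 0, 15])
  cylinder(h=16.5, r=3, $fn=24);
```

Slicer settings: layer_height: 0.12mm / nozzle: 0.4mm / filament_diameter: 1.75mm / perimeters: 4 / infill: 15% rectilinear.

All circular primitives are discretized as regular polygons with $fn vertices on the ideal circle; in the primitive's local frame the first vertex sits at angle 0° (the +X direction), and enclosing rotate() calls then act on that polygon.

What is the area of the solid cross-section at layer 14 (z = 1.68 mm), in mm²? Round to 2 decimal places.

27.95 mm²

At z = 1.68 mm: the r=3 cylinder gives a regular 24-gon of circumradius 3 (constant along its height) (area = (24/2)·3.000²·sin(360°/24) = 27.95 mm²); (whole slice rotated 15° about Z — lengths, areas and connectivity unchanged). Overall, the cross-section is a single solid region. Net area = 27.95 mm².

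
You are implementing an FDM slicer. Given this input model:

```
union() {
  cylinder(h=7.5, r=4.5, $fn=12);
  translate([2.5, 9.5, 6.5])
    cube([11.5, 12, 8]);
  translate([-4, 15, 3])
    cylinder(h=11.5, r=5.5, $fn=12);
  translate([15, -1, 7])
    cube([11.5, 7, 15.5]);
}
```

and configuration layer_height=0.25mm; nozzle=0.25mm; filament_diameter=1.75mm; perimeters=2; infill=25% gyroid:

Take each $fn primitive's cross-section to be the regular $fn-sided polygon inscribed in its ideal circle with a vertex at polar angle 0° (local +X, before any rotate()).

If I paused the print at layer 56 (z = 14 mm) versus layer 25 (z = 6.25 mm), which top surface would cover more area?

layer 56 (z = 14 mm)

Layer 56 (z = 14): the cylinder is absent (z outside [0, 7.5]); the 11.5×12 cube at (2.5, 9.5) contributes its full rectangle (area 138.00 mm²); the cylinder at (-4, 15): section is a regular 12-gon, circumradius r=5.5 (area = (12/2)·5.500²·sin(360°/12) = 90.75 mm²); the cube at (15, -1) is present — its section is the full 11.5×7 rectangle (area 80.50 mm²); Taking the union: the 3 present regions are separate (no shared area or edge), so areas and boundary lengths simply add and each stays a separate island — area = 309.25 mm². So its area = 309.25 mm². Layer 25 (z = 6.25): the cylinder: section is a regular 12-gon, circumradius r=4.5 (area = (12/2)·4.500²·sin(360°/12) = 60.75 mm²); the cube at (2.5, 9.5) is not intersected at this z (z outside [6.5, 14.5]); the r=5.5 cylinder at (-4, 15) gives a regular 12-gon of circumradius 5.5 (constant along its height) (area = (12/2)·5.500²·sin(360°/12) = 90.75 mm²); the cube at (15, -1) is not intersected at this z (z outside [7, 22.5]); Merging all regions: the 2 present regions are separate (no shared area or edge), so areas and boundary lengths simply add and each stays a separate island — area = 151.50 mm². So its area = 151.50 mm². Layer 56 is larger (309.25 vs 151.50 mm²).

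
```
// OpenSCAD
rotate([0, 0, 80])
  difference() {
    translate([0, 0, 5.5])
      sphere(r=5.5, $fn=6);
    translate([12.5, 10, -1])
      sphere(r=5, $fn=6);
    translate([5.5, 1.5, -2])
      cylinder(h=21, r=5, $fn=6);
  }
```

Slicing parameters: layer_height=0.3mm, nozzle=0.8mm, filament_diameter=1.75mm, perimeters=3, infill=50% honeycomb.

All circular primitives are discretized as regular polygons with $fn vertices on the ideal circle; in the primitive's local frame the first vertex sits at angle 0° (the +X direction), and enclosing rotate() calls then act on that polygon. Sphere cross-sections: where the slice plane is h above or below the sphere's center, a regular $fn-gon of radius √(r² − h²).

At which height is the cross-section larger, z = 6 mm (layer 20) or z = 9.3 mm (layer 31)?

layer 20 (z = 6 mm)

Layer 20 (z = 6): the r=5.5 sphere slices to a regular 6-gon of circumradius 5.477 (√(r²−h²) with h=0.5 from center) (area = (6/2)·5.477²·sin(360°/6) = 77.94 mm²); the sphere at (12.5, 10) is not intersected at this z (|z−center|=7.000 > r=5); the cylinder at (5.5, 1.5): section is a regular 6-gon, circumradius r=5 (area = (6/2)·5.000²·sin(360°/6) = 64.95 mm²); Taking the first minus the rest: starting from the r=5.5 sphere (77.94 mm²), the r=5 cylinder at (5.5, 1.5) partially overlaps it — only the 20.44 mm² overlap (of its 64.95 mm²) is removed, clipping the outline — area = 57.50 mm²; (rotated 80° about Z; rotation is an isometry so areas/perimeters/island counts are preserved). So its area = 57.50 mm². Layer 31 (z = 9.3): the sphere: section is a regular 6-gon, circumradius = √(r²−h²) = √(5.5²−3.8²) = 3.976 (area = (6/2)·3.976²·sin(360°/6) = 41.08 mm²); the sphere at (12.5, 10) is not intersected at this z (|z−center|=10.300 > r=5); the r=5 cylinder at (5.5, 1.5) gives a regular 6-gon of circumradius 5 (constant along its height) (area = (6/2)·5.000²·sin(360°/6) = 64.95 mm²); Taking the first minus the rest: starting from the r=5.5 sphere (41.08 mm²), the r=5 cylinder at (5.5, 1.5) partially overlaps it — only the 9.76 mm² overlap (of its 64.95 mm²) is removed, clipping the outline — area = 31.32 mm²; (rotated 80° about Z; rotation is an isometry so areas/perimeters/island counts are preserved). So its area = 31.32 mm². Layer 20 is larger (57.50 vs 31.32 mm²).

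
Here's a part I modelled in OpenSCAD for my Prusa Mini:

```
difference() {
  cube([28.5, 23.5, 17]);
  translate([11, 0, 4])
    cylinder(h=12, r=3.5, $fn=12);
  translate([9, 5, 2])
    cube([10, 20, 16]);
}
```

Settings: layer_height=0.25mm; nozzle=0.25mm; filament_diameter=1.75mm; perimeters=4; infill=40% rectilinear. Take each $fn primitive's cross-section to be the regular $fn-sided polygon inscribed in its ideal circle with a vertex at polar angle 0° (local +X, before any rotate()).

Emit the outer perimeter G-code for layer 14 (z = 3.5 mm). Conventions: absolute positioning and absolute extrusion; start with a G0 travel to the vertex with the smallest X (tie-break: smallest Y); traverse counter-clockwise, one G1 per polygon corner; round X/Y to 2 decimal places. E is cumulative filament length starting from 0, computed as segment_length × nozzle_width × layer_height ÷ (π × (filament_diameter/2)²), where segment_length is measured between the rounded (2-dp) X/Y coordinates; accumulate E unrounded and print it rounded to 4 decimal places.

At z = 3.5 mm: the cube (footprint 28.5×23.5) is included at this height; the cylinder at (11, 0) is absent (z outside [4, 16]); the cube at (9, 5) is present — its section is the full 10×20 rectangle; Taking the first minus the rest: starting from the 28.5×23.5 cube, the 10×20 cube at (9, 5) partially overlaps it — only the 185.00 mm² overlap (of its 200.00 mm²) is removed, clipping the outline — 1 connected region. The outline is a single polygon with 8 vertices. Extrusion per mm of travel: 0.25 × 0.25 / (π × 0.875²) = 0.025984. Accumulating E over each segment gives final E = 3.6638.

G0 X0.00 Y0.00 Z3.50
G1 X28.50 Y0.00 E0.7406
G1 X28.50 Y23.50 E1.3512
G1 X19.00 Y23.50 E1.5980
G1 X19.00 Y5.00 E2.0788
G1 X9.00 Y5.00 E2.3386
G1 X9.00 Y23.50 E2.8193
G1 X0.00 Y23.50 E3.0532
G1 X0.00 Y0.00 E3.6638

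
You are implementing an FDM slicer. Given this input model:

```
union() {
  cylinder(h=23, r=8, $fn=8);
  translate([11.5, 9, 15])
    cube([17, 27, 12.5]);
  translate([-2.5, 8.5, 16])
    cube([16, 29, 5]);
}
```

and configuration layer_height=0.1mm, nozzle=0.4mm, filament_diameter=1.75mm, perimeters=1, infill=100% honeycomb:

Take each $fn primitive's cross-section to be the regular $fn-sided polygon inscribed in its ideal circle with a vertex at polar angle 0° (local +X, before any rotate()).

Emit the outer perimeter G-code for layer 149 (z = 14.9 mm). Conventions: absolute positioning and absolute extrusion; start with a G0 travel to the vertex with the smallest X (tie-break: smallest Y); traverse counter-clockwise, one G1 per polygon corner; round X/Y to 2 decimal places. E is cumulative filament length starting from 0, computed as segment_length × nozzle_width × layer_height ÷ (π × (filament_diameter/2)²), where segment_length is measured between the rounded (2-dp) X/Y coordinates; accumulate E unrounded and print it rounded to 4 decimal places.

G0 X-8.00 Y0.00 Z14.90
G1 X-5.66 Y-5.66 E0.1019
G1 X0.00 Y-8.00 E0.2037
G1 X5.66 Y-5.66 E0.3056
G1 X8.00 Y0.00 E0.4074
G1 X5.66 Y5.66 E0.5093
G1 X0.00 Y8.00 E0.6111
G1 X-5.66 Y5.66 E0.7130
G1 X-8.00 Y0.00 E0.8148

At z = 14.9 mm: the r=8 cylinder gives a regular 8-gon of circumradius 8 (constant along its height); the cube at (11.5, 9) is not intersected at this z (z outside [15, 27.5]); the cube at (-2.5, 8.5) is absent (z outside [16, 21]); Combining (union): only the r=8 cylinder is present, so the union is just that shape — 1 connected region. The outline is a single polygon with 8 vertices. Extrusion per mm of travel: 0.4 × 0.1 / (π × 0.875²) = 0.016630. Accumulating E over each segment gives final E = 0.8148.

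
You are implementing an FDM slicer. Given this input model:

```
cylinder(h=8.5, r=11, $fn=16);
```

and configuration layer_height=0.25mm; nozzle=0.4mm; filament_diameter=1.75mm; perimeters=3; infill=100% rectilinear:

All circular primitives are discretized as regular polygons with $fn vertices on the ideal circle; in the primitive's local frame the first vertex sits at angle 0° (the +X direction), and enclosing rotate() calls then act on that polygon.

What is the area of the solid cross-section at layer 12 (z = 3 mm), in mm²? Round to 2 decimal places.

At z = 3 mm: the cylinder: section is a regular 16-gon, circumradius r=11 (area = (16/2)·11.000²·sin(360°/16) = 370.44 mm²). Overall, the cross-section is a single solid region. Net area = 370.44 mm².

370.44 mm²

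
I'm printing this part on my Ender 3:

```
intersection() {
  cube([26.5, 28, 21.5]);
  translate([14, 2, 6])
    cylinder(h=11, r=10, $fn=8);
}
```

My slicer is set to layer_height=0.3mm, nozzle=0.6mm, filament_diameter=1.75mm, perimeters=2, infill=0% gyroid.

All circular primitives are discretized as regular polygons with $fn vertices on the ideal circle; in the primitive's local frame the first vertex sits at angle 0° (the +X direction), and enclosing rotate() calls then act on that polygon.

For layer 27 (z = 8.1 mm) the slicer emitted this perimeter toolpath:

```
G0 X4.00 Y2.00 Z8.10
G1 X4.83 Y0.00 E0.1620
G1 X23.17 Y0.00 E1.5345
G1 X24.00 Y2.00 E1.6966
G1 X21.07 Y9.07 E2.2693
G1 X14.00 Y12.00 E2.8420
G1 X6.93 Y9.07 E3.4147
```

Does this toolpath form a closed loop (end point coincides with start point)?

no

Start point (G0): (4.00, 2.00). End point (last G1): the path does not return to the start — open.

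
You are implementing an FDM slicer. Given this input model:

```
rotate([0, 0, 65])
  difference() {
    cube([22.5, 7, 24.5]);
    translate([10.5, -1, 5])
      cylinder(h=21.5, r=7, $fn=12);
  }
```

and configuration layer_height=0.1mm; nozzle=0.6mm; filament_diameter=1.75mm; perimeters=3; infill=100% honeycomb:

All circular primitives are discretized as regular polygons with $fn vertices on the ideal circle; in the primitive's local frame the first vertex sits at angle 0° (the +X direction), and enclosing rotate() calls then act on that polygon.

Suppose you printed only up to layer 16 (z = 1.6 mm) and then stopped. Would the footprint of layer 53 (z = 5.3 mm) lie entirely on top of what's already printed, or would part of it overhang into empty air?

Compare the two slices. At z = 1.6: the cube is present — its section is the full 22.5×7 rectangle (area 157.50 mm²); the cylinder at (10.5, -1) is absent (z outside [5, 26.5]); Taking the first minus the rest: none of the subtracted shapes is present at this height, so the 22.5×7 cube is unchanged — area = 157.50 mm²; (rotated 65° about Z; rotation is an isometry so areas/perimeters/island counts are preserved). At z = 5.3: the cube is present — its section is the full 22.5×7 rectangle (area 157.50 mm²); the r=7 cylinder at (10.5, -1) gives a regular 12-gon of circumradius 7 (constant along its height) (area = (12/2)·7.000²·sin(360°/12) = 147.00 mm²); Subtracting the remaining from the first: starting from the 22.5×7 cube (157.50 mm²), the r=7 cylinder at (10.5, -1) partially overlaps it — only the 59.77 mm² overlap (of its 147.00 mm²) is removed, clipping the outline — area = 97.73 mm²; (whole slice rotated 65° about Z — lengths, areas and connectivity unchanged). Checking containment: the cross-section at z = 5.3 is a subset of the cross-section at z = 1.6.

entirely on top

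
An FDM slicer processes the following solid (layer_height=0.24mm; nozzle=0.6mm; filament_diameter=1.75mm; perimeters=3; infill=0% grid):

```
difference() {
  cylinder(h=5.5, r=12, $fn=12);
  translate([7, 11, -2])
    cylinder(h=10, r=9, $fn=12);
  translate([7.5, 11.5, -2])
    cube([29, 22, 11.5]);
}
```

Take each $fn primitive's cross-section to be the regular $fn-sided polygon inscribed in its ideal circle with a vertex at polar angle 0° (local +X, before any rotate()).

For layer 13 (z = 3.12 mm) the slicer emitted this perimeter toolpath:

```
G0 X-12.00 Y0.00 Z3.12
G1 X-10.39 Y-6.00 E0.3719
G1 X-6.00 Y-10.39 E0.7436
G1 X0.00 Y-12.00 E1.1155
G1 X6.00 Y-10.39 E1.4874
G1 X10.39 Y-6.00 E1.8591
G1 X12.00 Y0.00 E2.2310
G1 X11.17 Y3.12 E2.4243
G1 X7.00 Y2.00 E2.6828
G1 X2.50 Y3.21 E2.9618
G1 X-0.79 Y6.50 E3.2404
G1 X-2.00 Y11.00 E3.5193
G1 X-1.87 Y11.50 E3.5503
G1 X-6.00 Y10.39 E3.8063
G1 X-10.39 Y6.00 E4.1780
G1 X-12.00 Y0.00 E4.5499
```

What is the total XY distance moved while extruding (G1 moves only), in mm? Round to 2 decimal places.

76.00 mm

Sum the Euclidean lengths of each G1 segment: total = 76.00 mm.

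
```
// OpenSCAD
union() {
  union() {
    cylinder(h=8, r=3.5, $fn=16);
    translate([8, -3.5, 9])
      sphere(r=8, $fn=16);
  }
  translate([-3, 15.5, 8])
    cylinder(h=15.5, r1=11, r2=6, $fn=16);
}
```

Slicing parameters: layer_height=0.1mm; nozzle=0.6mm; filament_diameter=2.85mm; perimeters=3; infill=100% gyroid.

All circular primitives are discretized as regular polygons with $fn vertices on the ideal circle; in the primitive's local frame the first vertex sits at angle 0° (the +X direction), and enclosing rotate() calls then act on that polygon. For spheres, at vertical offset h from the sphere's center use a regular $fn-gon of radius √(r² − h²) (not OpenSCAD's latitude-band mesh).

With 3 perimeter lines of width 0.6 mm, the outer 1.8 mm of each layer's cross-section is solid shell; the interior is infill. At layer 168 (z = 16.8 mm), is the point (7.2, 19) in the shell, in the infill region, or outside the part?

At z = 16.8 mm: the cylinder is not intersected at this z (z outside [0, 8]); the r=8 sphere at (8, -3.5) slices to a regular 16-gon of circumradius 1.778 (√(r²−h²) with h=7.8 from center); Taking the union: only the r=8 sphere at (8, -3.5) is present, so the union is just that shape — 1 connected region; the cone at (-3, 15.5) (r1=11→r2=6) has section circumradius 8.161 here — a regular 16-gon; Merging all regions: the 2 present regions are separate (no shared area or edge), so areas and boundary lengths simply add and each stays a separate island — 2 connected regions. Overall, the cross-section has 2 separate islands. The nearest boundary edge runs (4.54, 18.62)→(5.16, 15.50); distance from the point to it = 2.68 mm. The point is not inside any of the regions above, so it lies outside the cross-section (2.68 mm from the nearest boundary).

outside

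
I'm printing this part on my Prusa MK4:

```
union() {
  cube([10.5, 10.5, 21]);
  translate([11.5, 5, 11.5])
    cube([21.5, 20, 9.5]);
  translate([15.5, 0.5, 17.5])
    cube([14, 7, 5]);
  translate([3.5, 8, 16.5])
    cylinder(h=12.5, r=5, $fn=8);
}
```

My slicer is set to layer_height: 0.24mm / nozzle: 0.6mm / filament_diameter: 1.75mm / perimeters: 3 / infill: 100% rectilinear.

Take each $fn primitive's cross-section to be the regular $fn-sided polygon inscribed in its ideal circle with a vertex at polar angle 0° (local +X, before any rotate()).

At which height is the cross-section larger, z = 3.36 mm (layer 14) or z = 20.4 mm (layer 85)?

Layer 14 (z = 3.36): the 10.5×10.5 cube contributes its full rectangle (area 110.25 mm²); the cube at (11.5, 5) is absent (z outside [11.5, 21]); the cube at (15.5, 0.5) does not reach this height (z outside [17.5, 22.5]); the cylinder at (3.5, 8) is absent (z outside [16.5, 29]); Taking the union: only the 10.5×10.5 cube is present, so the union is just that shape — area = 110.25 mm². So its area = 110.25 mm². Layer 85 (z = 20.4): the 10.5×10.5 cube contributes its full rectangle (area 110.25 mm²); the 21.5×20 cube at (11.5, 5) contributes its full rectangle (area 430.00 mm²); the cube at (15.5, 0.5) is present — its section is the full 14×7 rectangle (area 98.00 mm²); the cylinder at (3.5, 8): section is a regular 8-gon, circumradius r=5 (area = (8/2)·5.000²·sin(360°/8) = 70.71 mm²); Taking the union: the regions partially overlap — summed areas 708.96 mm² minus the doubly-counted overlap 87.60 mm² gives 621.36 mm² — area = 621.36 mm². So its area = 621.36 mm². Layer 85 is larger (621.36 vs 110.25 mm²).

layer 85 (z = 20.4 mm)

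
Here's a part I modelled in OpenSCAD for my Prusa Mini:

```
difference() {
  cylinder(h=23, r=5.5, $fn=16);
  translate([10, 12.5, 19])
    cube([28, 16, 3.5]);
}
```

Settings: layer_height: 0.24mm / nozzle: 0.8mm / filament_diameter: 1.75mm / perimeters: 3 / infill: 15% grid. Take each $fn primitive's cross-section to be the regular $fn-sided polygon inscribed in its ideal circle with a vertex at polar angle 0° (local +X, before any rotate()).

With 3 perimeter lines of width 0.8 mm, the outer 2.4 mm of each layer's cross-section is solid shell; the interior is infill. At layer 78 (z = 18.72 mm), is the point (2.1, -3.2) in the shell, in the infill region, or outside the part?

shell

At z = 18.72 mm: the r=5.5 cylinder gives a regular 16-gon of circumradius 5.5 (constant along its height); the cube at (10, 12.5) does not reach this height (z outside [19, 22.5]); After the difference (first − rest): none of the subtracted shapes is present at this height, so the r=5.5 cylinder is unchanged — 1 connected region. Overall, the cross-section is a single solid region. The nearest boundary edge runs (2.10, -5.08)→(3.89, -3.89); distance from the point to it = 1.57 mm. The point is inside the cross-section, 1.57 mm from the nearest boundary — within the 2.4 mm shell band (3 × 0.8).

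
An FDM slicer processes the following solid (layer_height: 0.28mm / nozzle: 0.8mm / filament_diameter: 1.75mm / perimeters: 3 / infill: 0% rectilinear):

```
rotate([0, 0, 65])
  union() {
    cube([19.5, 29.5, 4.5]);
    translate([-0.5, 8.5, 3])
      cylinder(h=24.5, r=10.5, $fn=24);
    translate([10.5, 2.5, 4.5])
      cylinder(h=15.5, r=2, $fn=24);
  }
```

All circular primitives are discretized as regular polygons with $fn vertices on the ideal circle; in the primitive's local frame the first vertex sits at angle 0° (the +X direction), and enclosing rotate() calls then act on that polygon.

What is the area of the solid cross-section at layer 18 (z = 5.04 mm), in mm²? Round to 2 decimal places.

At z = 5.04 mm: the cube is not intersected at this z (z outside [0, 4.5]); the r=10.5 cylinder at (-0.5, 8.5) contributes a regular 24-gon of circumradius 10.5 (area = (24/2)·10.500²·sin(360°/24) = 342.42 mm²); the r=2 cylinder at (10.5, 2.5) contributes a regular 24-gon of circumradius 2 (area = (24/2)·2.000²·sin(360°/24) = 12.42 mm²); Merging all regions: the 2 present regions are separate (no shared area or edge), so areas and boundary lengths simply add and each stays a separate island — area = 354.84 mm²; (rotated 65° about Z; rotation is an isometry so areas/perimeters/island counts are preserved). Overall, the cross-section has 2 separate islands. Net area = 354.84 mm².

354.84 mm²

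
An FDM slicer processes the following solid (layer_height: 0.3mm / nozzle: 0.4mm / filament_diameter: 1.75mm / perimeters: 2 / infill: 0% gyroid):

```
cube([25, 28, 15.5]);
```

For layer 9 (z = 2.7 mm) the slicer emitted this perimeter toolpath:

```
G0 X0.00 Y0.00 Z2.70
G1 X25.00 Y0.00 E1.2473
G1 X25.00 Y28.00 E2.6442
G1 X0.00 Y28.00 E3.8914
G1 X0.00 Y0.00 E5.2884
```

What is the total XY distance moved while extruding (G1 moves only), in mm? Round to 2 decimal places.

Sum the Euclidean lengths of each G1 segment: total = 106.00 mm.

106.00 mm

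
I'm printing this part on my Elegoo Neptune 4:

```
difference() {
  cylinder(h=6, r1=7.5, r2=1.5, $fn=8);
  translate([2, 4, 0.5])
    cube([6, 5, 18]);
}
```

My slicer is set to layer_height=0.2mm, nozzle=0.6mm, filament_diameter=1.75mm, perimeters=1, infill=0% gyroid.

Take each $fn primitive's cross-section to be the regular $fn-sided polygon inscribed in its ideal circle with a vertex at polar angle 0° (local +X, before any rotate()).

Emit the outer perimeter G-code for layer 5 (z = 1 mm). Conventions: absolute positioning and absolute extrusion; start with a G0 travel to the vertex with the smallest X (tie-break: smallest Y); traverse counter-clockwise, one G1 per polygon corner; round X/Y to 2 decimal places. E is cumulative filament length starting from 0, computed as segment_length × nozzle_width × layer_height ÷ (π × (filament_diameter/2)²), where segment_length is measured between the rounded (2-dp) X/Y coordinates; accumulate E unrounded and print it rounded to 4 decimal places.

At z = 1 mm: the cone: at t=0.167 of its height the radius interpolates to r₁+(r₂−r₁)t = 6.500, giving a regular 8-gon of that circumradius; the 6×5 cube at (2, 4) contributes its full rectangle; Subtracting the remaining from the first: starting from the cone, the 6×5 cube at (2, 4) partially overlaps it — only the 3.02 mm² overlap (of its 30.00 mm²) is removed, clipping the outline — 1 connected region. The outline is a single polygon with 10 vertices. Extrusion per mm of travel: 0.6 × 0.2 / (π × 0.875²) = 0.049890. Accumulating E over each segment gives final E = 2.0389.

G0 X-6.50 Y0.00 Z1.00
G1 X-4.60 Y-4.60 E0.2483
G1 X0.00 Y-6.50 E0.4966
G1 X4.60 Y-4.60 E0.7449
G1 X6.50 Y0.00 E0.9932
G1 X4.84 Y4.00 E1.2093
G1 X2.00 Y4.00 E1.3510
G1 X2.00 Y5.67 E1.4343
G1 X0.00 Y6.50 E1.5423
G1 X-4.60 Y4.60 E1.7906
G1 X-6.50 Y0.00 E2.0389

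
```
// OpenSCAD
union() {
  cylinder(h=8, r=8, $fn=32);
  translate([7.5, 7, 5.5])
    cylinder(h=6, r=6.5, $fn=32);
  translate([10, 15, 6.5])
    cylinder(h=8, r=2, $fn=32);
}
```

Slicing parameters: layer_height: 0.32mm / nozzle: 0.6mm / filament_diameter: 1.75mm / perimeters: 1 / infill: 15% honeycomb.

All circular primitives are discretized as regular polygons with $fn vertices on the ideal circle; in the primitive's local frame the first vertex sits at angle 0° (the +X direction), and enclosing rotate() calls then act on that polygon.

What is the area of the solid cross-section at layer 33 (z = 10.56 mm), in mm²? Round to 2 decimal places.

144.31 mm²

At z = 10.56 mm: the cylinder is not intersected at this z (z outside [0, 8]); the cylinder at (7.5, 7): section is a regular 32-gon, circumradius r=6.5 (area = (32/2)·6.500²·sin(360°/32) = 131.88 mm²); the cylinder at (10, 15): section is a regular 32-gon, circumradius r=2 (area = (32/2)·2.000²·sin(360°/32) = 12.49 mm²); Taking the union: the regions partially overlap — summed areas 144.37 mm² minus the doubly-counted overlap 0.06 mm² gives 144.31 mm² — area = 144.31 mm². Overall, the cross-section is a single solid region. Net area = 144.31 mm².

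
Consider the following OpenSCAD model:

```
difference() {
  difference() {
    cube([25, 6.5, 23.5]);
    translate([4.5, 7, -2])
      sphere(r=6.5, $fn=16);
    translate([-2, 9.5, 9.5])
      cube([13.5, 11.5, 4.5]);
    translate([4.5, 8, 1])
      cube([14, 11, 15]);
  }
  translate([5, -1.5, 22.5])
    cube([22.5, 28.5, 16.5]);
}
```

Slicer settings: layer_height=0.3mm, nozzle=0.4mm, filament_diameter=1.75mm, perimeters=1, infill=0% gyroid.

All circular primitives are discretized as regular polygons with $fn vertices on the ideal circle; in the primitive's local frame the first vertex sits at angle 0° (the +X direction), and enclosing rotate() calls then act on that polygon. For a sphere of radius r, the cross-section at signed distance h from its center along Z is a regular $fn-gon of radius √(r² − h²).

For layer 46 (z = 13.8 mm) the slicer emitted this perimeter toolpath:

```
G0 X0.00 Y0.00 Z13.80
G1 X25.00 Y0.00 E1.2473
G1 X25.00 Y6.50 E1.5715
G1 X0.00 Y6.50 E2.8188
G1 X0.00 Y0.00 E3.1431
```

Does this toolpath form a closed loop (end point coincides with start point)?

yes

Start point (G0): (0.00, 0.00). End point (last G1): the path returns to the start — closed.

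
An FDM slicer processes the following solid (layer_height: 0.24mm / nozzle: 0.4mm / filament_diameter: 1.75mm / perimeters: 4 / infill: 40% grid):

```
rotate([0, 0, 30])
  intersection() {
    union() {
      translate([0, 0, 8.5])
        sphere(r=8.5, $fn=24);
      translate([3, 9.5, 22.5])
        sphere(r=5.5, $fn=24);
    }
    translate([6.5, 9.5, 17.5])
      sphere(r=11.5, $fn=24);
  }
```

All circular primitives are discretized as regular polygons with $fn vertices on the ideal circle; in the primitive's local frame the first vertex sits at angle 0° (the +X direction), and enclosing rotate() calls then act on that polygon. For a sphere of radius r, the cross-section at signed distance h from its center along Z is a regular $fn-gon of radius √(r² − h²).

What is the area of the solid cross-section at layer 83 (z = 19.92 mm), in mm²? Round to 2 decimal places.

At z = 19.92 mm: the sphere is absent (|z−center|=11.420 > r=8.5); the r=5.5 sphere at (3, 9.5) contributes a regular 24-gon of circumradius √(5.5²−2.58²) = 4.857 (area = (24/2)·4.857²·sin(360°/24) = 73.28 mm²); Taking the union: only the r=5.5 sphere at (3, 9.5) is present, so the union is just that shape — area = 73.28 mm²; the sphere at (6.5, 9.5): section is a regular 24-gon, circumradius = √(r²−h²) = √(11.5²−2.42²) = 11.242 (area = (24/2)·11.242²·sin(360°/24) = 392.56 mm²); Taking the intersection: the result so far lies inside the r=11.5 sphere at (6.5, 9.5), so it is kept whole — area = 73.28 mm²; (rotated 30° about Z; rotation is an isometry so areas/perimeters/island counts are preserved). Overall, the cross-section is a single solid region. Net area = 73.28 mm².

73.28 mm²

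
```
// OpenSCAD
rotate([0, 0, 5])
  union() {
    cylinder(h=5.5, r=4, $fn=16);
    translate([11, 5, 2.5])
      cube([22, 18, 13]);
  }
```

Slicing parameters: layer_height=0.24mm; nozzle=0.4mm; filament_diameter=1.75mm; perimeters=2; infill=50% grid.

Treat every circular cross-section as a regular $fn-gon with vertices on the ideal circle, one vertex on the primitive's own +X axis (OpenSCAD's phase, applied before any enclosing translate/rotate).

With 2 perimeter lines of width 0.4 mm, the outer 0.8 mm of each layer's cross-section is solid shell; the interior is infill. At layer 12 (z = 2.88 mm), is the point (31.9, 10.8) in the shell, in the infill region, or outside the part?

At z = 2.88 mm: the r=4 cylinder contributes a regular 16-gon of circumradius 4; the 22×18 cube at (11, 5) contributes its full rectangle; Combining (union): the 2 present regions are separate (no shared area or edge), so areas and boundary lengths simply add and each stays a separate island — 2 connected regions; (whole slice rotated 5° about Z — lengths, areas and connectivity unchanged). Overall, the cross-section has 2 separate islands. Undo the 5° rotation: the query point maps to (32.720, 7.979) in the un-rotated model frame. The nearest boundary edge runs (33.00, 23.00)→(33.00, 5.00); distance from the point to it = 0.28 mm. (Shell/infill is judged within the island containing the point — the largest one.) The point is inside the cross-section, 0.28 mm from the nearest boundary — within the 0.8 mm shell band (2 × 0.4).

shell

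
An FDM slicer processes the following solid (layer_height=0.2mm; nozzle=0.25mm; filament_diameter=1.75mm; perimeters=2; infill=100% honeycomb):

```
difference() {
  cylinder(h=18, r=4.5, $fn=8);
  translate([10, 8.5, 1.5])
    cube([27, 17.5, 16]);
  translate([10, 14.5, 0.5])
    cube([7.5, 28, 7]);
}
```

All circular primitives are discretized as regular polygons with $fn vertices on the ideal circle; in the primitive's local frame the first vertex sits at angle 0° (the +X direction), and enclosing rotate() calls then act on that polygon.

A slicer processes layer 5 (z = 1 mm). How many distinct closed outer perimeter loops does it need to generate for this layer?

At z = 1 mm: the r=4.5 cylinder gives a regular 8-gon of circumradius 4.5 (constant along its height); the cube at (10, 8.5) is absent (z outside [1.5, 17.5]); the 7.5×28 cube at (10, 14.5) contributes its full rectangle; Taking the first minus the rest: starting from the r=4.5 cylinder, the 7.5×28 cube at (10, 14.5) misses the remaining region (no effect) — 1 connected region. The result has 1 disconnected region.

1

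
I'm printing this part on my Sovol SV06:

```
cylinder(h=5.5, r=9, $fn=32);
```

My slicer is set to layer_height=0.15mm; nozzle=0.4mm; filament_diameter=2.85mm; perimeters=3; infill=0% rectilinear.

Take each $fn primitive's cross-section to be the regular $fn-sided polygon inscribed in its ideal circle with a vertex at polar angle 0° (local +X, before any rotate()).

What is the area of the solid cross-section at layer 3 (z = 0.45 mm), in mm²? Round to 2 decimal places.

252.84 mm²

At z = 0.45 mm: the r=9 cylinder gives a regular 32-gon of circumradius 9 (constant along its height) (area = (32/2)·9.000²·sin(360°/32) = 252.84 mm²). Overall, the cross-section is a single solid region. Net area = 252.84 mm².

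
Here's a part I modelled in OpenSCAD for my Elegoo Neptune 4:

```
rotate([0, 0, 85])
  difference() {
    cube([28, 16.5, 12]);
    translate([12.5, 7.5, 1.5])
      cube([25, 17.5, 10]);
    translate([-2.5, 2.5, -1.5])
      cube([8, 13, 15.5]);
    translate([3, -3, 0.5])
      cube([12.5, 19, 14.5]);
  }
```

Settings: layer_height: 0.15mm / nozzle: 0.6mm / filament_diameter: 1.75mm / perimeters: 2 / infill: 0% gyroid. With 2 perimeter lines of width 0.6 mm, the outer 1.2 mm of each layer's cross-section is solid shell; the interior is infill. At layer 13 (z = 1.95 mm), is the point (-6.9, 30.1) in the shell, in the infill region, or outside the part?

outside

At z = 1.95 mm: the 28×16.5 cube contributes its full rectangle; the 25×17.5 cube at (12.5, 7.5) contributes its full rectangle; the cube at (-2.5, 2.5) (footprint 8×13) is included at this height; the cube at (3, -3) (footprint 12.5×19) is included at this height; After the difference (first − rest): starting from the 28×16.5 cube, the 25×17.5 cube at (12.5, 7.5) partially overlaps it — only the 139.50 mm² overlap (of its 437.50 mm²) is removed, clipping the outline; the 8×13 cube at (-2.5, 2.5) partially overlaps it — only the 71.50 mm² overlap (of its 104.00 mm²) is removed, clipping the outline; the 12.5×19 cube at (3, -3) partially overlaps it — only the 142.00 mm² overlap (of its 237.50 mm²) is removed, clipping the outline — 3 connected regions; (rotated 85° about Z; rotation is an isometry so areas/perimeters/island counts are preserved). Overall, the cross-section has 3 separate islands. Undo the 85° rotation: the query point maps to (29.384, 9.497) in the un-rotated model frame. The nearest boundary edge runs (15.50, 7.50)→(28.00, 7.50); distance from the point to it = 2.43 mm. The point is not inside any of the regions above, so it lies outside the cross-section (2.43 mm from the nearest boundary).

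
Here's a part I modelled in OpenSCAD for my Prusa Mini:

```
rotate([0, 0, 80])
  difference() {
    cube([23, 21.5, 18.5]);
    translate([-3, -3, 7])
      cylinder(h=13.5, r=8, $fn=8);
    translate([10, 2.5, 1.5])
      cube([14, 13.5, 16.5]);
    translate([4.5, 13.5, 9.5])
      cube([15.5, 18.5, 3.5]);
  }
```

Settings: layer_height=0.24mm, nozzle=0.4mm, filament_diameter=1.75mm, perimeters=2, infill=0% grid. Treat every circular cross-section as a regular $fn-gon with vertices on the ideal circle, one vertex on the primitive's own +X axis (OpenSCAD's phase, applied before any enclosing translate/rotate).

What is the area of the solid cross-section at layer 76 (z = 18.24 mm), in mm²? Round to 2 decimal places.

At z = 18.24 mm: the cube is present — its section is the full 23×21.5 rectangle (area 494.50 mm²); the cylinder at (-3, -3): section is a regular 8-gon, circumradius r=8 (area = (8/2)·8.000²·sin(360°/8) = 181.02 mm²); the cube at (10, 2.5) is not intersected at this z (z outside [1.5, 18]); the cube at (4.5, 13.5) is absent (z outside [9.5, 13]); Subtracting the remaining from the first: starting from the 23×21.5 cube (494.50 mm²), the r=8 cylinder at (-3, -3) partially overlaps it — only the 9.98 mm² overlap (of its 181.02 mm²) is removed, clipping the outline — area = 484.52 mm²; (rotated 80° about Z; rotation is an isometry so areas/perimeters/island counts are preserved). Overall, the cross-section is a single solid region. Net area = 484.52 mm².

484.52 mm²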